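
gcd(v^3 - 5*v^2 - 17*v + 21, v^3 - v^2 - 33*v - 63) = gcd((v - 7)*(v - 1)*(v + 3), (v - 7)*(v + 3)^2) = v^2 - 4*v - 21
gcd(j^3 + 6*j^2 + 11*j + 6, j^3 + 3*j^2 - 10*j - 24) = j + 2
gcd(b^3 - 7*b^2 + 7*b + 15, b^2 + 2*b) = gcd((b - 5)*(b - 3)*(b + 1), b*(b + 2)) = 1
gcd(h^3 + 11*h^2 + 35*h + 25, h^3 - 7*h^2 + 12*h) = 1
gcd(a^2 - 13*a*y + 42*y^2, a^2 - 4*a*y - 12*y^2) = -a + 6*y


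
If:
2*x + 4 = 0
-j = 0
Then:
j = 0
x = -2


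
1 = 1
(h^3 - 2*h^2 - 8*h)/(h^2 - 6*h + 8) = h*(h + 2)/(h - 2)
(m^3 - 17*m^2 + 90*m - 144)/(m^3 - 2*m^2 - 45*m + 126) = (m - 8)/(m + 7)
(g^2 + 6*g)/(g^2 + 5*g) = (g + 6)/(g + 5)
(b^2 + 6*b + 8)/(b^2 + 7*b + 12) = (b + 2)/(b + 3)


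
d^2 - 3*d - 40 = (d - 8)*(d + 5)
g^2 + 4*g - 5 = (g - 1)*(g + 5)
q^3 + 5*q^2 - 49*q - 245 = (q - 7)*(q + 5)*(q + 7)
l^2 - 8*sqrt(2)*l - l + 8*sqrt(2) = (l - 1)*(l - 8*sqrt(2))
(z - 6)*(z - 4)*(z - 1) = z^3 - 11*z^2 + 34*z - 24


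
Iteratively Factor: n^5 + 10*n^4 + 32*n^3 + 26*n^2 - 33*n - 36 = (n + 3)*(n^4 + 7*n^3 + 11*n^2 - 7*n - 12) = (n - 1)*(n + 3)*(n^3 + 8*n^2 + 19*n + 12) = (n - 1)*(n + 3)*(n + 4)*(n^2 + 4*n + 3) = (n - 1)*(n + 1)*(n + 3)*(n + 4)*(n + 3)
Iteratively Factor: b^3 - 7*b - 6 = (b - 3)*(b^2 + 3*b + 2) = (b - 3)*(b + 2)*(b + 1)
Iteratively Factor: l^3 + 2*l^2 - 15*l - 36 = (l - 4)*(l^2 + 6*l + 9) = (l - 4)*(l + 3)*(l + 3)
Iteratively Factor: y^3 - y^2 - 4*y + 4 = (y + 2)*(y^2 - 3*y + 2) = (y - 1)*(y + 2)*(y - 2)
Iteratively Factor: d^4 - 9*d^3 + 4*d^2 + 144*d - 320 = (d - 5)*(d^3 - 4*d^2 - 16*d + 64) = (d - 5)*(d - 4)*(d^2 - 16) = (d - 5)*(d - 4)*(d + 4)*(d - 4)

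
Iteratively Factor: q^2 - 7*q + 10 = (q - 2)*(q - 5)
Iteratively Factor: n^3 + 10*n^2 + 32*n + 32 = (n + 2)*(n^2 + 8*n + 16) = (n + 2)*(n + 4)*(n + 4)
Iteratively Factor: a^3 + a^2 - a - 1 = (a - 1)*(a^2 + 2*a + 1) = (a - 1)*(a + 1)*(a + 1)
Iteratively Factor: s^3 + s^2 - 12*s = (s)*(s^2 + s - 12) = s*(s + 4)*(s - 3)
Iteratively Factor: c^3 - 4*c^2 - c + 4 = (c + 1)*(c^2 - 5*c + 4) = (c - 4)*(c + 1)*(c - 1)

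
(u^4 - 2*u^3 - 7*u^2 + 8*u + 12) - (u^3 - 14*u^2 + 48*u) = u^4 - 3*u^3 + 7*u^2 - 40*u + 12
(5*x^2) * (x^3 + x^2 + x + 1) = 5*x^5 + 5*x^4 + 5*x^3 + 5*x^2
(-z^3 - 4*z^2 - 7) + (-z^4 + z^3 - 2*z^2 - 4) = -z^4 - 6*z^2 - 11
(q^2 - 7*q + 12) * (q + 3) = q^3 - 4*q^2 - 9*q + 36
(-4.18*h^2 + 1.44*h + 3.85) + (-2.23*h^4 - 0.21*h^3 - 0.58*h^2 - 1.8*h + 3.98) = -2.23*h^4 - 0.21*h^3 - 4.76*h^2 - 0.36*h + 7.83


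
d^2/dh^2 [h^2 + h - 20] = 2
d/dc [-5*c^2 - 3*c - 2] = -10*c - 3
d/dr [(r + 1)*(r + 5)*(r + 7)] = 3*r^2 + 26*r + 47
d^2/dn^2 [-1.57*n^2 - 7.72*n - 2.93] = -3.14000000000000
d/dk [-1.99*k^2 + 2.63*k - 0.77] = 2.63 - 3.98*k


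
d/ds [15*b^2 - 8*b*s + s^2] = -8*b + 2*s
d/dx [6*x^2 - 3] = 12*x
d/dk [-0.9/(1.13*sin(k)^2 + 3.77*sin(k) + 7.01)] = (2.034*sin(k) + 3.393)*cos(k)/(1.13*sin(k)^2 + 3.77*sin(k) + 7.01)^2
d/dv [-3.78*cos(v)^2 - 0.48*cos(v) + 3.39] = (7.56*cos(v) + 0.48)*sin(v)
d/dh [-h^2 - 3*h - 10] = -2*h - 3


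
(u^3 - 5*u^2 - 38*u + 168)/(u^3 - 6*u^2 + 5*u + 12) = (u^2 - u - 42)/(u^2 - 2*u - 3)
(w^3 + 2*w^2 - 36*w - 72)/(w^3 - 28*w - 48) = (w + 6)/(w + 4)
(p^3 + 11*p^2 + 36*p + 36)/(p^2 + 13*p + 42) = (p^2 + 5*p + 6)/(p + 7)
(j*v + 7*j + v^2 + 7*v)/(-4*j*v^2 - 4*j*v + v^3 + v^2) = (j*v + 7*j + v^2 + 7*v)/(v*(-4*j*v - 4*j + v^2 + v))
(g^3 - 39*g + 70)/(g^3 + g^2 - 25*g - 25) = (g^2 + 5*g - 14)/(g^2 + 6*g + 5)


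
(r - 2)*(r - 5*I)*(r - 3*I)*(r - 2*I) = r^4 - 2*r^3 - 10*I*r^3 - 31*r^2 + 20*I*r^2 + 62*r + 30*I*r - 60*I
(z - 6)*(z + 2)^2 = z^3 - 2*z^2 - 20*z - 24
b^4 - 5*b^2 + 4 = (b - 2)*(b - 1)*(b + 1)*(b + 2)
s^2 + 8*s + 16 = (s + 4)^2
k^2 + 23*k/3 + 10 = (k + 5/3)*(k + 6)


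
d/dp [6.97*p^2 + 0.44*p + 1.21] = 13.94*p + 0.44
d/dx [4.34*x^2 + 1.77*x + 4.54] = 8.68*x + 1.77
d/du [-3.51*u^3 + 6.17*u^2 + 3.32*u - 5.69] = -10.53*u^2 + 12.34*u + 3.32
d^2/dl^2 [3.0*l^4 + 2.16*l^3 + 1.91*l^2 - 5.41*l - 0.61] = 36.0*l^2 + 12.96*l + 3.82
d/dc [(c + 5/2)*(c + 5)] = 2*c + 15/2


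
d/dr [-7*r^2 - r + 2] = -14*r - 1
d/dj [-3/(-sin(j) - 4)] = -3*cos(j)/(sin(j) + 4)^2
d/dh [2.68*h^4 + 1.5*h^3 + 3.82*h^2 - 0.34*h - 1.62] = 10.72*h^3 + 4.5*h^2 + 7.64*h - 0.34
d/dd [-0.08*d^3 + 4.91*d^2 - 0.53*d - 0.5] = -0.24*d^2 + 9.82*d - 0.53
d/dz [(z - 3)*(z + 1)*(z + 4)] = 3*z^2 + 4*z - 11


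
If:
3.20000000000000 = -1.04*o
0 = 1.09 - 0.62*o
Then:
No Solution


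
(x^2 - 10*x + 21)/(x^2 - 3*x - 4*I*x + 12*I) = (x - 7)/(x - 4*I)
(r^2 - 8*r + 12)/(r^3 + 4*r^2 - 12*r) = (r - 6)/(r*(r + 6))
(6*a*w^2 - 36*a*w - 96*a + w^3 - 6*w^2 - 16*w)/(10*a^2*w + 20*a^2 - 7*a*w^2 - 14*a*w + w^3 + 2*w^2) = (6*a*w - 48*a + w^2 - 8*w)/(10*a^2 - 7*a*w + w^2)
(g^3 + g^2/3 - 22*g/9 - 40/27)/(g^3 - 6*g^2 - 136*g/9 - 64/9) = (g - 5/3)/(g - 8)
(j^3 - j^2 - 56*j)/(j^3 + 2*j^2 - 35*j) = (j - 8)/(j - 5)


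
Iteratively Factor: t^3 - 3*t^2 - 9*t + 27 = (t - 3)*(t^2 - 9) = (t - 3)^2*(t + 3)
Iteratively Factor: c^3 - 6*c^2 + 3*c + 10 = (c - 5)*(c^2 - c - 2) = (c - 5)*(c + 1)*(c - 2)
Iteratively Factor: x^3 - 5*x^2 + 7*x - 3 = (x - 1)*(x^2 - 4*x + 3) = (x - 1)^2*(x - 3)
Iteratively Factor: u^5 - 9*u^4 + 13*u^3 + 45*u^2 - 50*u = (u + 2)*(u^4 - 11*u^3 + 35*u^2 - 25*u) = u*(u + 2)*(u^3 - 11*u^2 + 35*u - 25) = u*(u - 5)*(u + 2)*(u^2 - 6*u + 5) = u*(u - 5)^2*(u + 2)*(u - 1)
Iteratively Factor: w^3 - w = (w - 1)*(w^2 + w) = w*(w - 1)*(w + 1)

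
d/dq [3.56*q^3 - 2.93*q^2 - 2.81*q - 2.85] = 10.68*q^2 - 5.86*q - 2.81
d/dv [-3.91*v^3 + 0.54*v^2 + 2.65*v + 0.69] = -11.73*v^2 + 1.08*v + 2.65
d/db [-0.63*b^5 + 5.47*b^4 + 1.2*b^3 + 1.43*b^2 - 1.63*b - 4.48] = -3.15*b^4 + 21.88*b^3 + 3.6*b^2 + 2.86*b - 1.63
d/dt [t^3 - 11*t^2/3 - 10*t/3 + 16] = 3*t^2 - 22*t/3 - 10/3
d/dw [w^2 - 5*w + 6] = 2*w - 5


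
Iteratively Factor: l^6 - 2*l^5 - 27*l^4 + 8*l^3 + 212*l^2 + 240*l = (l + 3)*(l^5 - 5*l^4 - 12*l^3 + 44*l^2 + 80*l) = (l + 2)*(l + 3)*(l^4 - 7*l^3 + 2*l^2 + 40*l) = (l - 4)*(l + 2)*(l + 3)*(l^3 - 3*l^2 - 10*l) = (l - 4)*(l + 2)^2*(l + 3)*(l^2 - 5*l) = (l - 5)*(l - 4)*(l + 2)^2*(l + 3)*(l)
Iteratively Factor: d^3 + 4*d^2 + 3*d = (d + 1)*(d^2 + 3*d) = d*(d + 1)*(d + 3)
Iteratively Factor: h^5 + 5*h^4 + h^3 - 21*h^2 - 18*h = (h + 1)*(h^4 + 4*h^3 - 3*h^2 - 18*h) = h*(h + 1)*(h^3 + 4*h^2 - 3*h - 18) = h*(h - 2)*(h + 1)*(h^2 + 6*h + 9) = h*(h - 2)*(h + 1)*(h + 3)*(h + 3)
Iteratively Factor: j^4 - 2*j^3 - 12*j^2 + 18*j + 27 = (j - 3)*(j^3 + j^2 - 9*j - 9) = (j - 3)^2*(j^2 + 4*j + 3) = (j - 3)^2*(j + 1)*(j + 3)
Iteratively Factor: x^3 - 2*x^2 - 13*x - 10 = (x - 5)*(x^2 + 3*x + 2) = (x - 5)*(x + 1)*(x + 2)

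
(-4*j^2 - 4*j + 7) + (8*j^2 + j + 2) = 4*j^2 - 3*j + 9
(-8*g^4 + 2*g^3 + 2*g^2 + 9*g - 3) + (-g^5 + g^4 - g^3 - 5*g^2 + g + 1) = -g^5 - 7*g^4 + g^3 - 3*g^2 + 10*g - 2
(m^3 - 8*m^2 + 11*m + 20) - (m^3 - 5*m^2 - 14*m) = -3*m^2 + 25*m + 20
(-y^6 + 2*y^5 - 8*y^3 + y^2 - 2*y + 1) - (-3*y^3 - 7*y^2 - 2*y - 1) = -y^6 + 2*y^5 - 5*y^3 + 8*y^2 + 2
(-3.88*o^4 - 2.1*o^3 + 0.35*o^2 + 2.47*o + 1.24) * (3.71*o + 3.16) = -14.3948*o^5 - 20.0518*o^4 - 5.3375*o^3 + 10.2697*o^2 + 12.4056*o + 3.9184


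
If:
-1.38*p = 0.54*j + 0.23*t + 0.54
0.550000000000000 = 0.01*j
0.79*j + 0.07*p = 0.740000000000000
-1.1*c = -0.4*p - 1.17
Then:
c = -220.81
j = 55.00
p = -610.14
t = 3529.38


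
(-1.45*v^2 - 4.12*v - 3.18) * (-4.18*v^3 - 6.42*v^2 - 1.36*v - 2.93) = 6.061*v^5 + 26.5306*v^4 + 41.7148*v^3 + 30.2673*v^2 + 16.3964*v + 9.3174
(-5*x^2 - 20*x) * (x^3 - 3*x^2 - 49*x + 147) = -5*x^5 - 5*x^4 + 305*x^3 + 245*x^2 - 2940*x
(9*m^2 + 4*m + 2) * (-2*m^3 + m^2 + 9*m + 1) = -18*m^5 + m^4 + 81*m^3 + 47*m^2 + 22*m + 2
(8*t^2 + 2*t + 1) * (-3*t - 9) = -24*t^3 - 78*t^2 - 21*t - 9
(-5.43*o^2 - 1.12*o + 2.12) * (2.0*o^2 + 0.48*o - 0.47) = -10.86*o^4 - 4.8464*o^3 + 6.2545*o^2 + 1.544*o - 0.9964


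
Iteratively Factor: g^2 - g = (g)*(g - 1)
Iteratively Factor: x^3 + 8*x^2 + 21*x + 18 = (x + 2)*(x^2 + 6*x + 9) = (x + 2)*(x + 3)*(x + 3)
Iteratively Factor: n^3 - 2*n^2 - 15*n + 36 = (n - 3)*(n^2 + n - 12) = (n - 3)*(n + 4)*(n - 3)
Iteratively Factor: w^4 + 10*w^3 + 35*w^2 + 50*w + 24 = (w + 3)*(w^3 + 7*w^2 + 14*w + 8) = (w + 2)*(w + 3)*(w^2 + 5*w + 4) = (w + 1)*(w + 2)*(w + 3)*(w + 4)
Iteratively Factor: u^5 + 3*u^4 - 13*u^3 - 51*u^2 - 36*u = (u + 3)*(u^4 - 13*u^2 - 12*u) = u*(u + 3)*(u^3 - 13*u - 12) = u*(u - 4)*(u + 3)*(u^2 + 4*u + 3) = u*(u - 4)*(u + 3)^2*(u + 1)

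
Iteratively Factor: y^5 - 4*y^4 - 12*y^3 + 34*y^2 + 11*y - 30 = (y - 2)*(y^4 - 2*y^3 - 16*y^2 + 2*y + 15) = (y - 2)*(y + 3)*(y^3 - 5*y^2 - y + 5) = (y - 2)*(y + 1)*(y + 3)*(y^2 - 6*y + 5) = (y - 5)*(y - 2)*(y + 1)*(y + 3)*(y - 1)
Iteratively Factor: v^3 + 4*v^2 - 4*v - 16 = (v + 2)*(v^2 + 2*v - 8) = (v - 2)*(v + 2)*(v + 4)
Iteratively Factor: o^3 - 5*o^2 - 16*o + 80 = (o - 5)*(o^2 - 16) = (o - 5)*(o + 4)*(o - 4)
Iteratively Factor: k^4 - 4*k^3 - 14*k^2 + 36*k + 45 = (k + 3)*(k^3 - 7*k^2 + 7*k + 15) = (k + 1)*(k + 3)*(k^2 - 8*k + 15) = (k - 5)*(k + 1)*(k + 3)*(k - 3)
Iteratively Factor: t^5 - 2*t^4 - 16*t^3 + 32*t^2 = (t + 4)*(t^4 - 6*t^3 + 8*t^2) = t*(t + 4)*(t^3 - 6*t^2 + 8*t) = t*(t - 2)*(t + 4)*(t^2 - 4*t) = t^2*(t - 2)*(t + 4)*(t - 4)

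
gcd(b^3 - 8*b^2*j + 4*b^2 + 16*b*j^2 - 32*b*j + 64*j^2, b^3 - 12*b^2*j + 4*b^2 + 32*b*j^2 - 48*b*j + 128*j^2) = b^2 - 4*b*j + 4*b - 16*j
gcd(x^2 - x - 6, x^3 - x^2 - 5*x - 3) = x - 3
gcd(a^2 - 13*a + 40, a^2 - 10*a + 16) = a - 8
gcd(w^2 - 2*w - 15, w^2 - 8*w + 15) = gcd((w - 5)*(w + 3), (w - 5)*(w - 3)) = w - 5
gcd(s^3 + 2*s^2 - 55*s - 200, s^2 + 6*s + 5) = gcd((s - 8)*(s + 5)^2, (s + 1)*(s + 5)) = s + 5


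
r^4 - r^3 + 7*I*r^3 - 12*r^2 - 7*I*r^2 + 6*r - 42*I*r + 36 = (r - 3)*(r + 2)*(r + I)*(r + 6*I)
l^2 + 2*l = l*(l + 2)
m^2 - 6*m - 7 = (m - 7)*(m + 1)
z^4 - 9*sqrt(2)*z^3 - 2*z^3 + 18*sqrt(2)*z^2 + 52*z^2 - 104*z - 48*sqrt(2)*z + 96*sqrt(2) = (z - 2)*(z - 4*sqrt(2))*(z - 3*sqrt(2))*(z - 2*sqrt(2))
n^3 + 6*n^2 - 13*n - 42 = (n - 3)*(n + 2)*(n + 7)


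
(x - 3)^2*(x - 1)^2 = x^4 - 8*x^3 + 22*x^2 - 24*x + 9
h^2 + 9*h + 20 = (h + 4)*(h + 5)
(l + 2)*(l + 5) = l^2 + 7*l + 10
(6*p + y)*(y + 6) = 6*p*y + 36*p + y^2 + 6*y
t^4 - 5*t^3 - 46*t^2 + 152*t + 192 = (t - 8)*(t - 4)*(t + 1)*(t + 6)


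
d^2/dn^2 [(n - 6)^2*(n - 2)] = 6*n - 28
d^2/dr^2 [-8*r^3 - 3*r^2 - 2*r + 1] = -48*r - 6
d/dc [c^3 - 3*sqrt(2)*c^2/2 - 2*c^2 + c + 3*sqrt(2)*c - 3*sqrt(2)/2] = 3*c^2 - 3*sqrt(2)*c - 4*c + 1 + 3*sqrt(2)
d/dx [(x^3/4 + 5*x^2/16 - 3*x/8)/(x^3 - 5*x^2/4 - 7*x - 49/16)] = 2*(-80*x^4 - 352*x^3 - 634*x^2 - 245*x + 147)/(256*x^6 - 640*x^5 - 3184*x^4 + 2912*x^3 + 14504*x^2 + 10976*x + 2401)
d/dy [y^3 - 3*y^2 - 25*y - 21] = 3*y^2 - 6*y - 25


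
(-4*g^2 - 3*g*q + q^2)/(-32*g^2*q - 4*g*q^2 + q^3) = (4*g^2 + 3*g*q - q^2)/(q*(32*g^2 + 4*g*q - q^2))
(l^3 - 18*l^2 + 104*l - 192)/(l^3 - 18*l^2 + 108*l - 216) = (l^2 - 12*l + 32)/(l^2 - 12*l + 36)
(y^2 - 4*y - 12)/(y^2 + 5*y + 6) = (y - 6)/(y + 3)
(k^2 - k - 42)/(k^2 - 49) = (k + 6)/(k + 7)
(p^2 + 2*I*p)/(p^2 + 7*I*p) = (p + 2*I)/(p + 7*I)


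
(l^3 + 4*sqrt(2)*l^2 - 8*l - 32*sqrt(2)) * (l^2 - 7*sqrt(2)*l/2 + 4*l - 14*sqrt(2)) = l^5 + sqrt(2)*l^4/2 + 4*l^4 - 36*l^3 + 2*sqrt(2)*l^3 - 144*l^2 - 4*sqrt(2)*l^2 - 16*sqrt(2)*l + 224*l + 896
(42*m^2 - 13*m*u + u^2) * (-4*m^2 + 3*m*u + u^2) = -168*m^4 + 178*m^3*u - m^2*u^2 - 10*m*u^3 + u^4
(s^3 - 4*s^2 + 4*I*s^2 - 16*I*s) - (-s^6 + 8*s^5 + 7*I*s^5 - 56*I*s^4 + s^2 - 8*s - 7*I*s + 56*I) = s^6 - 8*s^5 - 7*I*s^5 + 56*I*s^4 + s^3 - 5*s^2 + 4*I*s^2 + 8*s - 9*I*s - 56*I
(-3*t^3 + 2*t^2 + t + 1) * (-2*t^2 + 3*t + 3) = 6*t^5 - 13*t^4 - 5*t^3 + 7*t^2 + 6*t + 3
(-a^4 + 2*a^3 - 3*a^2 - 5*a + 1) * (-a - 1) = a^5 - a^4 + a^3 + 8*a^2 + 4*a - 1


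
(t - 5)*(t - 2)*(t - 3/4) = t^3 - 31*t^2/4 + 61*t/4 - 15/2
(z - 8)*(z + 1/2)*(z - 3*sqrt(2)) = z^3 - 15*z^2/2 - 3*sqrt(2)*z^2 - 4*z + 45*sqrt(2)*z/2 + 12*sqrt(2)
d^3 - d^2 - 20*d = d*(d - 5)*(d + 4)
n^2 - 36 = (n - 6)*(n + 6)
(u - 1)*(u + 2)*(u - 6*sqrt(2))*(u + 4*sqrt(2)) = u^4 - 2*sqrt(2)*u^3 + u^3 - 50*u^2 - 2*sqrt(2)*u^2 - 48*u + 4*sqrt(2)*u + 96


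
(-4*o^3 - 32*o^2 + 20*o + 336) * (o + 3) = -4*o^4 - 44*o^3 - 76*o^2 + 396*o + 1008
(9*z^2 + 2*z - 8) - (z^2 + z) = 8*z^2 + z - 8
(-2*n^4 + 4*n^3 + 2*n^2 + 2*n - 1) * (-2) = 4*n^4 - 8*n^3 - 4*n^2 - 4*n + 2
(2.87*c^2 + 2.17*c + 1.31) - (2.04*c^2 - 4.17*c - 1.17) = 0.83*c^2 + 6.34*c + 2.48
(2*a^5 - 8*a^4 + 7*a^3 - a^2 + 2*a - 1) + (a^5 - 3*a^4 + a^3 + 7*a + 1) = 3*a^5 - 11*a^4 + 8*a^3 - a^2 + 9*a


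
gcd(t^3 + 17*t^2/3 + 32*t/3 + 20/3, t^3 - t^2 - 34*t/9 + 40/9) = t + 2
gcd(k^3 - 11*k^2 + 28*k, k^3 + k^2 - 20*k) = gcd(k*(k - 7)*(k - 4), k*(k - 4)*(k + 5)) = k^2 - 4*k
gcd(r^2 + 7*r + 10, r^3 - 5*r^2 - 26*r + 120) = r + 5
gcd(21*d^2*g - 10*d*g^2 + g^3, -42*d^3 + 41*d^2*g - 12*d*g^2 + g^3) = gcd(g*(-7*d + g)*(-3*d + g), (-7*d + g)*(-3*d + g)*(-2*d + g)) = 21*d^2 - 10*d*g + g^2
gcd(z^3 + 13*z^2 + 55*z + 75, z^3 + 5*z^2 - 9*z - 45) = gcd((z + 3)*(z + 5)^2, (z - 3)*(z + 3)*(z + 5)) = z^2 + 8*z + 15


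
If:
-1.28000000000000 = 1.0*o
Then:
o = -1.28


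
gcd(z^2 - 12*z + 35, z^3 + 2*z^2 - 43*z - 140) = z - 7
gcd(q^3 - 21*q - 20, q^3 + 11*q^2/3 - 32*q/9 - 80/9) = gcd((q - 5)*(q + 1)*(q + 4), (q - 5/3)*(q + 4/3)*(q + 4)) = q + 4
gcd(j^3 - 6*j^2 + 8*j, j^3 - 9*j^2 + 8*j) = j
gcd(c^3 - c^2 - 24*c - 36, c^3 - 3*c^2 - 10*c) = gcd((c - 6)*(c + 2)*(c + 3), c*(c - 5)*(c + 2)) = c + 2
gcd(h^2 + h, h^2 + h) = h^2 + h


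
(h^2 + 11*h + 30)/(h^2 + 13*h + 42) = (h + 5)/(h + 7)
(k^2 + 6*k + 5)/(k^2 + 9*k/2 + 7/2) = 2*(k + 5)/(2*k + 7)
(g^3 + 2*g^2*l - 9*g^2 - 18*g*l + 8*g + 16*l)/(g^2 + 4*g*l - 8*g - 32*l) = (g^2 + 2*g*l - g - 2*l)/(g + 4*l)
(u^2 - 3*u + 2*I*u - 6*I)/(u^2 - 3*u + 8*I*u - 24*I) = (u + 2*I)/(u + 8*I)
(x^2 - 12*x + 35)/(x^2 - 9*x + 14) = (x - 5)/(x - 2)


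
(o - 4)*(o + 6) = o^2 + 2*o - 24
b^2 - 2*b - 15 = (b - 5)*(b + 3)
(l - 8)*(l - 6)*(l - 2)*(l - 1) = l^4 - 17*l^3 + 92*l^2 - 172*l + 96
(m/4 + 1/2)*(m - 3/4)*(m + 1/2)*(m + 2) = m^4/4 + 15*m^3/16 + 21*m^2/32 - 5*m/8 - 3/8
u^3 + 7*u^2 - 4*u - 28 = (u - 2)*(u + 2)*(u + 7)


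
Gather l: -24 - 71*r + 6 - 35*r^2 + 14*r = -35*r^2 - 57*r - 18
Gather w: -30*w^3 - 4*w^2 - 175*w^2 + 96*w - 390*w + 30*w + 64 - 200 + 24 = -30*w^3 - 179*w^2 - 264*w - 112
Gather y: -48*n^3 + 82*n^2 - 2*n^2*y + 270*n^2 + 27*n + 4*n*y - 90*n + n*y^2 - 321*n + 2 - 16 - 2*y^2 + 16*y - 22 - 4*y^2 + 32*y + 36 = -48*n^3 + 352*n^2 - 384*n + y^2*(n - 6) + y*(-2*n^2 + 4*n + 48)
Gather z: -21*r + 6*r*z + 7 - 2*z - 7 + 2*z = 6*r*z - 21*r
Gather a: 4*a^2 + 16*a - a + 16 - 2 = 4*a^2 + 15*a + 14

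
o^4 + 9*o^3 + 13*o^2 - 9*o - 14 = (o - 1)*(o + 1)*(o + 2)*(o + 7)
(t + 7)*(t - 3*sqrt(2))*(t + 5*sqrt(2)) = t^3 + 2*sqrt(2)*t^2 + 7*t^2 - 30*t + 14*sqrt(2)*t - 210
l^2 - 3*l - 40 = (l - 8)*(l + 5)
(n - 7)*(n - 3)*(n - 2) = n^3 - 12*n^2 + 41*n - 42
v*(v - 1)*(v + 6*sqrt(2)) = v^3 - v^2 + 6*sqrt(2)*v^2 - 6*sqrt(2)*v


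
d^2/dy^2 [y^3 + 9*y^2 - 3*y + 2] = 6*y + 18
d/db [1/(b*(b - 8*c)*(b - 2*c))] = (-b*(b - 8*c) - b*(b - 2*c) - (b - 8*c)*(b - 2*c))/(b^2*(b - 8*c)^2*(b - 2*c)^2)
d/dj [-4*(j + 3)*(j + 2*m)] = -8*j - 8*m - 12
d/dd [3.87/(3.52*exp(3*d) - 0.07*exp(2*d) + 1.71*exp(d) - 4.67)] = (-40.8672*exp(2*d) + 0.5418*exp(d) - 6.6177)*exp(d)/(3.52*exp(3*d) - 0.07*exp(2*d) + 1.71*exp(d) - 4.67)^2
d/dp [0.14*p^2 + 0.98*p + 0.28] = 0.28*p + 0.98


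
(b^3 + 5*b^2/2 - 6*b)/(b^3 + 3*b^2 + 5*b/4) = 2*(2*b^2 + 5*b - 12)/(4*b^2 + 12*b + 5)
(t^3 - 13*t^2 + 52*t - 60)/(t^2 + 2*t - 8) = (t^2 - 11*t + 30)/(t + 4)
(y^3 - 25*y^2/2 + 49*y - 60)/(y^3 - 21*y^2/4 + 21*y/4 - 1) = 2*(2*y^2 - 17*y + 30)/(4*y^2 - 5*y + 1)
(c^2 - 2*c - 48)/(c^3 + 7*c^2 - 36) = (c - 8)/(c^2 + c - 6)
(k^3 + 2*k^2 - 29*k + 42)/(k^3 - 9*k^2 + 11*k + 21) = (k^2 + 5*k - 14)/(k^2 - 6*k - 7)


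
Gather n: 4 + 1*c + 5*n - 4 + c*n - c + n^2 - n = n^2 + n*(c + 4)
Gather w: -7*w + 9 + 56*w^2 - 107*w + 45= 56*w^2 - 114*w + 54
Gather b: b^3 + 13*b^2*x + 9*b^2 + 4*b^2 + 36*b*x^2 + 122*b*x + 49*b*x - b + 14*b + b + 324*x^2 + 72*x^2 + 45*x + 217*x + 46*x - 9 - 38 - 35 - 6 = b^3 + b^2*(13*x + 13) + b*(36*x^2 + 171*x + 14) + 396*x^2 + 308*x - 88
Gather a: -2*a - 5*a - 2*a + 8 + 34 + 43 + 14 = 99 - 9*a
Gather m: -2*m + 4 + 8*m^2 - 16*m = 8*m^2 - 18*m + 4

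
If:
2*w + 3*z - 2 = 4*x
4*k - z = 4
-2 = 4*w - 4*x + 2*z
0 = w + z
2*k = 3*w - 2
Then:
No Solution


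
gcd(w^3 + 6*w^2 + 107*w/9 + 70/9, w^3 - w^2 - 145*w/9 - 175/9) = w^2 + 4*w + 35/9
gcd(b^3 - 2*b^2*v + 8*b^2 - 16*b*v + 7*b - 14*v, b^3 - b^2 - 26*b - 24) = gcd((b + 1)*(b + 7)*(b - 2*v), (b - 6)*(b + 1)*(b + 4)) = b + 1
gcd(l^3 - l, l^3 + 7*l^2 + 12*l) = l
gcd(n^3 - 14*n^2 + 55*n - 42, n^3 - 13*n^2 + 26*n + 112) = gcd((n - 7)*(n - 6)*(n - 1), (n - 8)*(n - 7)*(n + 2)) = n - 7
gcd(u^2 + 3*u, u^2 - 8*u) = u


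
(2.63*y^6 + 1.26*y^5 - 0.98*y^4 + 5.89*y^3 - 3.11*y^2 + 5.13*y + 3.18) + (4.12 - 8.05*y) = 2.63*y^6 + 1.26*y^5 - 0.98*y^4 + 5.89*y^3 - 3.11*y^2 - 2.92*y + 7.3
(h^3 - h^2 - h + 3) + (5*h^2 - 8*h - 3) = h^3 + 4*h^2 - 9*h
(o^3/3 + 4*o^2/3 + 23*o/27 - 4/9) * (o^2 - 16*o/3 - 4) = o^5/3 - 4*o^4/9 - 205*o^3/27 - 836*o^2/81 - 28*o/27 + 16/9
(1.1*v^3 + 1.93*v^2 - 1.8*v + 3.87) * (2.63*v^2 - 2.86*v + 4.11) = 2.893*v^5 + 1.9299*v^4 - 5.7328*v^3 + 23.2584*v^2 - 18.4662*v + 15.9057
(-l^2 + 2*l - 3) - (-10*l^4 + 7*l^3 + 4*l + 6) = 10*l^4 - 7*l^3 - l^2 - 2*l - 9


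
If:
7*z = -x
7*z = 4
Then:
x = -4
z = 4/7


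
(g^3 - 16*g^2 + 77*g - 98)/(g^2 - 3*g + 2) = (g^2 - 14*g + 49)/(g - 1)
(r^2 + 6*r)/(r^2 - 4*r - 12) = r*(r + 6)/(r^2 - 4*r - 12)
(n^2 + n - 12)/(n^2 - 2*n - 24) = (n - 3)/(n - 6)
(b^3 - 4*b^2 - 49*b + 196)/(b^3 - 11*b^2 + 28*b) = (b + 7)/b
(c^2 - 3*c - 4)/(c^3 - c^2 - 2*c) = (c - 4)/(c*(c - 2))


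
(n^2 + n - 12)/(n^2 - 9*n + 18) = (n + 4)/(n - 6)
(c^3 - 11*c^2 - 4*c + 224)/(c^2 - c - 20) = (c^2 - 15*c + 56)/(c - 5)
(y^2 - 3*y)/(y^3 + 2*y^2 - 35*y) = (y - 3)/(y^2 + 2*y - 35)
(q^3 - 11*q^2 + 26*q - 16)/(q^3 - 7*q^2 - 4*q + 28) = (q^2 - 9*q + 8)/(q^2 - 5*q - 14)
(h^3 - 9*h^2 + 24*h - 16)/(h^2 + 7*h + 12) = (h^3 - 9*h^2 + 24*h - 16)/(h^2 + 7*h + 12)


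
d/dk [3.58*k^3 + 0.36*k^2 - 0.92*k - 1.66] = 10.74*k^2 + 0.72*k - 0.92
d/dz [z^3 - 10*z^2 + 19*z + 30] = 3*z^2 - 20*z + 19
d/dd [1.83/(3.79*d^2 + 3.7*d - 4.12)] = (-13.8714*d - 6.771)/(3.79*d^2 + 3.7*d - 4.12)^2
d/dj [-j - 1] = -1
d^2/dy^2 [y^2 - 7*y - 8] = 2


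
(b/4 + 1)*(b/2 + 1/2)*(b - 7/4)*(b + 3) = b^4/8 + 25*b^3/32 + 5*b^2/8 - 85*b/32 - 21/8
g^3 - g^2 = g^2*(g - 1)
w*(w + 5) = w^2 + 5*w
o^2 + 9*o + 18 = (o + 3)*(o + 6)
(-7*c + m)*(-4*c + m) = 28*c^2 - 11*c*m + m^2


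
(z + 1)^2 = z^2 + 2*z + 1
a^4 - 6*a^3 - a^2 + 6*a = a*(a - 6)*(a - 1)*(a + 1)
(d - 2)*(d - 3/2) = d^2 - 7*d/2 + 3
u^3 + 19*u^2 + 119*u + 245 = (u + 5)*(u + 7)^2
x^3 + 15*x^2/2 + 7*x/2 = x*(x + 1/2)*(x + 7)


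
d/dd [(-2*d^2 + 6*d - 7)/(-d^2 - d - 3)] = (8*d^2 - 2*d - 25)/(d^4 + 2*d^3 + 7*d^2 + 6*d + 9)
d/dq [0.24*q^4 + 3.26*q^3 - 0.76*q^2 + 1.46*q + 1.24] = 0.96*q^3 + 9.78*q^2 - 1.52*q + 1.46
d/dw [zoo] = 0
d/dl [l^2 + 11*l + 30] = 2*l + 11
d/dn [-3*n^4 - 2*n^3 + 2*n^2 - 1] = 2*n*(-6*n^2 - 3*n + 2)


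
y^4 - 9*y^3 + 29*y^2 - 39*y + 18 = (y - 3)^2*(y - 2)*(y - 1)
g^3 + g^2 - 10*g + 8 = (g - 2)*(g - 1)*(g + 4)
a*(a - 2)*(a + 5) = a^3 + 3*a^2 - 10*a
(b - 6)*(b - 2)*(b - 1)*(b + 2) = b^4 - 7*b^3 + 2*b^2 + 28*b - 24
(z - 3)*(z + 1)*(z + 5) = z^3 + 3*z^2 - 13*z - 15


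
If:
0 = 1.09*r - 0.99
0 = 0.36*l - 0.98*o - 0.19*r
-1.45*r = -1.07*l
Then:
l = 1.23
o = 0.28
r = 0.91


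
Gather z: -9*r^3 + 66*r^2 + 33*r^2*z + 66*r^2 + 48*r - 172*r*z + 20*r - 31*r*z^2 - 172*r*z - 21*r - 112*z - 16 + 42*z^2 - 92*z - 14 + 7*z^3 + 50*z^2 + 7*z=-9*r^3 + 132*r^2 + 47*r + 7*z^3 + z^2*(92 - 31*r) + z*(33*r^2 - 344*r - 197) - 30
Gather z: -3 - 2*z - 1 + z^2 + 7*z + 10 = z^2 + 5*z + 6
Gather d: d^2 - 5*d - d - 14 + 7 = d^2 - 6*d - 7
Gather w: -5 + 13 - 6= 2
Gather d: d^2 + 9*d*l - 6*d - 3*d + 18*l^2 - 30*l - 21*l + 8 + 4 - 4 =d^2 + d*(9*l - 9) + 18*l^2 - 51*l + 8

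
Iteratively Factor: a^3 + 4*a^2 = (a + 4)*(a^2) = a*(a + 4)*(a)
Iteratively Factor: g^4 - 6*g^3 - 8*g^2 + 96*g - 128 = (g - 4)*(g^3 - 2*g^2 - 16*g + 32) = (g - 4)*(g + 4)*(g^2 - 6*g + 8) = (g - 4)*(g - 2)*(g + 4)*(g - 4)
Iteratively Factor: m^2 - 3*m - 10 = (m + 2)*(m - 5)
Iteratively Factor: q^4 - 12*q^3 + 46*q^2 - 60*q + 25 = (q - 5)*(q^3 - 7*q^2 + 11*q - 5) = (q - 5)*(q - 1)*(q^2 - 6*q + 5) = (q - 5)*(q - 1)^2*(q - 5)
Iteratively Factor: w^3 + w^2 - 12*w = (w + 4)*(w^2 - 3*w) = w*(w + 4)*(w - 3)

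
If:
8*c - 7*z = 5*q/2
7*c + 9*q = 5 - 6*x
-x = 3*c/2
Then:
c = 63*z/67 + 25/134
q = 14*z/67 + 40/67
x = -189*z/134 - 75/268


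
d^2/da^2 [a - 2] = 0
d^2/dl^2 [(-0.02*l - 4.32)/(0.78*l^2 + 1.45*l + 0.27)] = (-(0.02*l + 4.32)*(1.56*l + 1.45)*(3.12*l + 2.9) + (0.0936*l + 6.7972)*(0.78*l^2 + 1.45*l + 0.27))/(0.78*l^2 + 1.45*l + 0.27)^3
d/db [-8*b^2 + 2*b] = 2 - 16*b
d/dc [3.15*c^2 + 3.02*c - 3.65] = 6.3*c + 3.02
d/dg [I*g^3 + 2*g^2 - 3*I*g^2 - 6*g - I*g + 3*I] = 3*I*g^2 + g*(4 - 6*I) - 6 - I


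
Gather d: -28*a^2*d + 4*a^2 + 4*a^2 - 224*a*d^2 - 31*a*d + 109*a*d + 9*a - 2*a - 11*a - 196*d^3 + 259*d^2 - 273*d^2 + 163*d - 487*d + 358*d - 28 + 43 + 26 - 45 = 8*a^2 - 4*a - 196*d^3 + d^2*(-224*a - 14) + d*(-28*a^2 + 78*a + 34) - 4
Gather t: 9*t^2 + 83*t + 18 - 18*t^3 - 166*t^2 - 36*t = -18*t^3 - 157*t^2 + 47*t + 18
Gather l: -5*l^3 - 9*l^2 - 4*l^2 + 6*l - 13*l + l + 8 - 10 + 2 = -5*l^3 - 13*l^2 - 6*l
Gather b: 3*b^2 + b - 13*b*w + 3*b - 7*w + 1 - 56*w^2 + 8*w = 3*b^2 + b*(4 - 13*w) - 56*w^2 + w + 1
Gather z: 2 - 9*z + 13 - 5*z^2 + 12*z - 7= -5*z^2 + 3*z + 8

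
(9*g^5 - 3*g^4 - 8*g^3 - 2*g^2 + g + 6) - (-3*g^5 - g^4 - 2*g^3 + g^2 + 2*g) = 12*g^5 - 2*g^4 - 6*g^3 - 3*g^2 - g + 6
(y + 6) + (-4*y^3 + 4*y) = -4*y^3 + 5*y + 6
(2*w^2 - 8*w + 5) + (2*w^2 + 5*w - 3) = 4*w^2 - 3*w + 2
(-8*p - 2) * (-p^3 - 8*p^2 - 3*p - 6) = 8*p^4 + 66*p^3 + 40*p^2 + 54*p + 12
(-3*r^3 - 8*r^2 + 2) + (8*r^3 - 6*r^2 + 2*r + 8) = 5*r^3 - 14*r^2 + 2*r + 10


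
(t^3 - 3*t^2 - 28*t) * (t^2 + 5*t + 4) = t^5 + 2*t^4 - 39*t^3 - 152*t^2 - 112*t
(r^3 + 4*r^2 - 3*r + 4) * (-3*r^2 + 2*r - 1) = -3*r^5 - 10*r^4 + 16*r^3 - 22*r^2 + 11*r - 4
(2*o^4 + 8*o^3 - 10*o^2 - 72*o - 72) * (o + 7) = 2*o^5 + 22*o^4 + 46*o^3 - 142*o^2 - 576*o - 504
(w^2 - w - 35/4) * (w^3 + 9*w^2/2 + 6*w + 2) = w^5 + 7*w^4/2 - 29*w^3/4 - 347*w^2/8 - 109*w/2 - 35/2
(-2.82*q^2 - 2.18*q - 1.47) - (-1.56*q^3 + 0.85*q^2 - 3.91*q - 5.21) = 1.56*q^3 - 3.67*q^2 + 1.73*q + 3.74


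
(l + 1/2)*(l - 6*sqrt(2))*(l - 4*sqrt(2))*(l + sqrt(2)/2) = l^4 - 19*sqrt(2)*l^3/2 + l^3/2 - 19*sqrt(2)*l^2/4 + 38*l^2 + 19*l + 24*sqrt(2)*l + 12*sqrt(2)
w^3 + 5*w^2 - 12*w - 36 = (w - 3)*(w + 2)*(w + 6)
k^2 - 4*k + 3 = (k - 3)*(k - 1)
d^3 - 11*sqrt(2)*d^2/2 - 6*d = d*(d - 6*sqrt(2))*(d + sqrt(2)/2)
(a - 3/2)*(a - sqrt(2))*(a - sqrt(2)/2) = a^3 - 3*sqrt(2)*a^2/2 - 3*a^2/2 + a + 9*sqrt(2)*a/4 - 3/2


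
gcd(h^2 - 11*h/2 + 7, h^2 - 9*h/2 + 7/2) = h - 7/2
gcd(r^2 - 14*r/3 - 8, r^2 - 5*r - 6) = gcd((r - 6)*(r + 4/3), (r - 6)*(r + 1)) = r - 6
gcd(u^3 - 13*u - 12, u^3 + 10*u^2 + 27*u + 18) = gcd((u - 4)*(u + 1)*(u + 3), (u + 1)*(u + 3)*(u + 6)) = u^2 + 4*u + 3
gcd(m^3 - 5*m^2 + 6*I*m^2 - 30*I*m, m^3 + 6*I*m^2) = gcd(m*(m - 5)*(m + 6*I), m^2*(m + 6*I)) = m^2 + 6*I*m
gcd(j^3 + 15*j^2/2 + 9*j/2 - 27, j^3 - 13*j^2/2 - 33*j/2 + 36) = j^2 + 3*j/2 - 9/2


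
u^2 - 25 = (u - 5)*(u + 5)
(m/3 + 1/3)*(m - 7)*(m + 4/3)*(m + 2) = m^4/3 - 8*m^3/9 - 73*m^2/9 - 118*m/9 - 56/9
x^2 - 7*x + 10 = (x - 5)*(x - 2)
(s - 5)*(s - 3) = s^2 - 8*s + 15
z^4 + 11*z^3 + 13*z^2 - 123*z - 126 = (z - 3)*(z + 1)*(z + 6)*(z + 7)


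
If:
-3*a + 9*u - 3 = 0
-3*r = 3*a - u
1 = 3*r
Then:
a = -1/4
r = 1/3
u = 1/4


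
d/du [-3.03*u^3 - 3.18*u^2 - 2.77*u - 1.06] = -9.09*u^2 - 6.36*u - 2.77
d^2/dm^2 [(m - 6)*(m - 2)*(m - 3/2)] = 6*m - 19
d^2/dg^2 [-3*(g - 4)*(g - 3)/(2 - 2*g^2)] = 3*(-7*g^3 + 39*g^2 - 21*g + 13)/(g^6 - 3*g^4 + 3*g^2 - 1)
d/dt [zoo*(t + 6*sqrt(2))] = zoo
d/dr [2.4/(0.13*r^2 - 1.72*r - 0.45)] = (4.128 - 0.624*r)/(-0.13*r^2 + 1.72*r + 0.45)^2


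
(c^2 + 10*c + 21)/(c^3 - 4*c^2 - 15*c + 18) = (c + 7)/(c^2 - 7*c + 6)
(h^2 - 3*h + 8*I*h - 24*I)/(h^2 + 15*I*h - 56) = (h - 3)/(h + 7*I)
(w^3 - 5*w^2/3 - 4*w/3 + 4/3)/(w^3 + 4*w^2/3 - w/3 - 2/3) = (w - 2)/(w + 1)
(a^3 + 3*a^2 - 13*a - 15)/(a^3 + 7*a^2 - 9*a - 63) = (a^2 + 6*a + 5)/(a^2 + 10*a + 21)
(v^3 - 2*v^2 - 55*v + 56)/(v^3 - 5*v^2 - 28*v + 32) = (v + 7)/(v + 4)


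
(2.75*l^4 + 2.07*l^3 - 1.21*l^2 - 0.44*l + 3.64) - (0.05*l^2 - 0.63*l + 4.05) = 2.75*l^4 + 2.07*l^3 - 1.26*l^2 + 0.19*l - 0.41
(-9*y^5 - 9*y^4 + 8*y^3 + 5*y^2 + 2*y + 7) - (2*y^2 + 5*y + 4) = -9*y^5 - 9*y^4 + 8*y^3 + 3*y^2 - 3*y + 3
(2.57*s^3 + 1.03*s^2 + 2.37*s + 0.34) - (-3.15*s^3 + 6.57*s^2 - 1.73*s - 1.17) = 5.72*s^3 - 5.54*s^2 + 4.1*s + 1.51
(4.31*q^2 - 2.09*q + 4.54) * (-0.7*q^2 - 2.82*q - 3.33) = -3.017*q^4 - 10.6912*q^3 - 11.6365*q^2 - 5.8431*q - 15.1182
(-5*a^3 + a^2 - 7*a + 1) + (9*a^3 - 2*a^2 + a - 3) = 4*a^3 - a^2 - 6*a - 2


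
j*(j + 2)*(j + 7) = j^3 + 9*j^2 + 14*j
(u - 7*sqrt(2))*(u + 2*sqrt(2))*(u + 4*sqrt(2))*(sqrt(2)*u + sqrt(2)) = sqrt(2)*u^4 - 2*u^3 + sqrt(2)*u^3 - 68*sqrt(2)*u^2 - 2*u^2 - 224*u - 68*sqrt(2)*u - 224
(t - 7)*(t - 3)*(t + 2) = t^3 - 8*t^2 + t + 42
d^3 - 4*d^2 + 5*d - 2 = (d - 2)*(d - 1)^2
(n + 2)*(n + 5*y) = n^2 + 5*n*y + 2*n + 10*y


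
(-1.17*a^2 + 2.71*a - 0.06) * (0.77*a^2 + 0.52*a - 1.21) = -0.9009*a^4 + 1.4783*a^3 + 2.7787*a^2 - 3.3103*a + 0.0726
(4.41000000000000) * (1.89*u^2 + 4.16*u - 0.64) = 8.3349*u^2 + 18.3456*u - 2.8224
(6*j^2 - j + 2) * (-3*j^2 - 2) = -18*j^4 + 3*j^3 - 18*j^2 + 2*j - 4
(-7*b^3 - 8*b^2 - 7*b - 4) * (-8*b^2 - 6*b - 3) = 56*b^5 + 106*b^4 + 125*b^3 + 98*b^2 + 45*b + 12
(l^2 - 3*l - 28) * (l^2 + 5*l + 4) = l^4 + 2*l^3 - 39*l^2 - 152*l - 112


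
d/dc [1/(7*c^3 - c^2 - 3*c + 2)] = (-21*c^2 + 2*c + 3)/(7*c^3 - c^2 - 3*c + 2)^2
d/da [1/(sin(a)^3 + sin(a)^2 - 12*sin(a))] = (-3*sin(a)^2 - 2*sin(a) + 12)*cos(a)/((sin(a)^2 + sin(a) - 12)^2*sin(a)^2)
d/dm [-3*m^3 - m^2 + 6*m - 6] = -9*m^2 - 2*m + 6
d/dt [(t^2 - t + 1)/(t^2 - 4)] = (t^2 - 10*t + 4)/(t^4 - 8*t^2 + 16)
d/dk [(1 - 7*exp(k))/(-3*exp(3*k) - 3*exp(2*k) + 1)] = (-3*(3*exp(k) + 2)*(7*exp(k) - 1)*exp(k) + 21*exp(3*k) + 21*exp(2*k) - 7)*exp(k)/(3*exp(3*k) + 3*exp(2*k) - 1)^2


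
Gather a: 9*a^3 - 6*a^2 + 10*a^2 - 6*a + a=9*a^3 + 4*a^2 - 5*a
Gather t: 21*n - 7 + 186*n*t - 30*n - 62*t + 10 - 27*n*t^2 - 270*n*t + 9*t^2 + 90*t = -9*n + t^2*(9 - 27*n) + t*(28 - 84*n) + 3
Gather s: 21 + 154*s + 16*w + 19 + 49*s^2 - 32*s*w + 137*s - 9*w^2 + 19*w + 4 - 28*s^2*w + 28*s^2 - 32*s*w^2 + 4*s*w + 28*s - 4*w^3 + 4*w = s^2*(77 - 28*w) + s*(-32*w^2 - 28*w + 319) - 4*w^3 - 9*w^2 + 39*w + 44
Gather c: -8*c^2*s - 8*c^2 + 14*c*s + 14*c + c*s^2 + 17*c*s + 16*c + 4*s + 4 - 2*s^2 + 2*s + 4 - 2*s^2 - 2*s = c^2*(-8*s - 8) + c*(s^2 + 31*s + 30) - 4*s^2 + 4*s + 8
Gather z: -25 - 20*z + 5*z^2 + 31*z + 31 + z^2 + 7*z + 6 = 6*z^2 + 18*z + 12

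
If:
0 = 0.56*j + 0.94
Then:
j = -1.68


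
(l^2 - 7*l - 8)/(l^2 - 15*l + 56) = (l + 1)/(l - 7)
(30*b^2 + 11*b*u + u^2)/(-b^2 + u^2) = (30*b^2 + 11*b*u + u^2)/(-b^2 + u^2)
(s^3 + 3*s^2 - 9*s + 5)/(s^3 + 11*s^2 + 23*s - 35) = (s - 1)/(s + 7)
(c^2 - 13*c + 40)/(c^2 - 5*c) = (c - 8)/c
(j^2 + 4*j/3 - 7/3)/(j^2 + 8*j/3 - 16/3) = (3*j^2 + 4*j - 7)/(3*j^2 + 8*j - 16)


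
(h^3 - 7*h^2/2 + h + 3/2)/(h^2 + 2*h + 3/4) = 2*(h^2 - 4*h + 3)/(2*h + 3)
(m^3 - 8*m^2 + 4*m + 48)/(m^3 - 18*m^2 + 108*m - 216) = (m^2 - 2*m - 8)/(m^2 - 12*m + 36)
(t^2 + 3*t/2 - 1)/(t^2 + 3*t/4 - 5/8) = 4*(t + 2)/(4*t + 5)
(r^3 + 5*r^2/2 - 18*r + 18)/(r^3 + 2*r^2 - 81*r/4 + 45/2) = 2*(r - 2)/(2*r - 5)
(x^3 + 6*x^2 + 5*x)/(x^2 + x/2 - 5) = 2*x*(x^2 + 6*x + 5)/(2*x^2 + x - 10)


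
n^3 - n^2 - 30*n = n*(n - 6)*(n + 5)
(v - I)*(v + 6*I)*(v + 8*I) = v^3 + 13*I*v^2 - 34*v + 48*I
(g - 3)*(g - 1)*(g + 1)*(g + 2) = g^4 - g^3 - 7*g^2 + g + 6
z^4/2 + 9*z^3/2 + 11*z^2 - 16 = (z/2 + 1)*(z - 1)*(z + 4)^2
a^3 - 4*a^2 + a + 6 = (a - 3)*(a - 2)*(a + 1)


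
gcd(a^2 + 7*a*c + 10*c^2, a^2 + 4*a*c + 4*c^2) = a + 2*c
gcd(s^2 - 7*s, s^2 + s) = s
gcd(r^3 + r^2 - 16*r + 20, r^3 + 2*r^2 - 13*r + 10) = r^2 + 3*r - 10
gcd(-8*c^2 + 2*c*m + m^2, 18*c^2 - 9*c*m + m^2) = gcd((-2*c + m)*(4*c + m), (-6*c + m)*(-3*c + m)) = 1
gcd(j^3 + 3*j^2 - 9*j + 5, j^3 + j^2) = 1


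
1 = 1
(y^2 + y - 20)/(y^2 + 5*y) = (y - 4)/y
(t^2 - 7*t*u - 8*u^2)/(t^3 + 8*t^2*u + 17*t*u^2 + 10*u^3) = (t - 8*u)/(t^2 + 7*t*u + 10*u^2)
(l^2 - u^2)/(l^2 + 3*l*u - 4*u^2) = (l + u)/(l + 4*u)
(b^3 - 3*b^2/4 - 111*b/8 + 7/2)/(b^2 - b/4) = b - 1/2 - 14/b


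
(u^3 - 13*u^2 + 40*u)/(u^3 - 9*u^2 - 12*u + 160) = u/(u + 4)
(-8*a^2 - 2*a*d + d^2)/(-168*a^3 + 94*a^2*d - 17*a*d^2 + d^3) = (2*a + d)/(42*a^2 - 13*a*d + d^2)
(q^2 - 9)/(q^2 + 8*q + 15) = (q - 3)/(q + 5)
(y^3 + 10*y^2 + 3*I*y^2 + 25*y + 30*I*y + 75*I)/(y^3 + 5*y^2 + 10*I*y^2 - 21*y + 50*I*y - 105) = (y + 5)/(y + 7*I)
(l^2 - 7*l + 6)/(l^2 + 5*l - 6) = (l - 6)/(l + 6)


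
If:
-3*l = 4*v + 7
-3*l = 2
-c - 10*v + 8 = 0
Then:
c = 41/2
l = -2/3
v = -5/4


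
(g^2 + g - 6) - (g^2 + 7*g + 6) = -6*g - 12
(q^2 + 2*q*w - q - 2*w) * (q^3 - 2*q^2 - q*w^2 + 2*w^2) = q^5 + 2*q^4*w - 3*q^4 - q^3*w^2 - 6*q^3*w + 2*q^3 - 2*q^2*w^3 + 3*q^2*w^2 + 4*q^2*w + 6*q*w^3 - 2*q*w^2 - 4*w^3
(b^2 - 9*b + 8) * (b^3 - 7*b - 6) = b^5 - 9*b^4 + b^3 + 57*b^2 - 2*b - 48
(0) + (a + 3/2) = a + 3/2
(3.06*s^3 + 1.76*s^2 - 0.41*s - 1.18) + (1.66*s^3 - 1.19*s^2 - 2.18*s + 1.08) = 4.72*s^3 + 0.57*s^2 - 2.59*s - 0.0999999999999999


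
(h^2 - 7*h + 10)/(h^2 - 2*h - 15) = (h - 2)/(h + 3)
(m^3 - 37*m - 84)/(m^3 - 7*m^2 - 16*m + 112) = (m + 3)/(m - 4)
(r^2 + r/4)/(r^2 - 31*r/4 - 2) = r/(r - 8)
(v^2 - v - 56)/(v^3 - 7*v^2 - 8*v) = (v + 7)/(v*(v + 1))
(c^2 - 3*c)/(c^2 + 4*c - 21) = c/(c + 7)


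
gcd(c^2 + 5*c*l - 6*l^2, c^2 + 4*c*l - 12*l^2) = c + 6*l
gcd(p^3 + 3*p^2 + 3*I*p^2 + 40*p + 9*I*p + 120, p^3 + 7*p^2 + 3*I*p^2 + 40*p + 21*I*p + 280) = p^2 + 3*I*p + 40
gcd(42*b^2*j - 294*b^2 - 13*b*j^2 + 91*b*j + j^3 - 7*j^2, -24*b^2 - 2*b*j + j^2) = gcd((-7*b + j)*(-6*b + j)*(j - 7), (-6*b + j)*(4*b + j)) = 6*b - j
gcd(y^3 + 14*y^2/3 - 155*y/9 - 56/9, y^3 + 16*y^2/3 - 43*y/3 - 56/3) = y^2 + 13*y/3 - 56/3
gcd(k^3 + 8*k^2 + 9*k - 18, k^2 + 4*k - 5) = k - 1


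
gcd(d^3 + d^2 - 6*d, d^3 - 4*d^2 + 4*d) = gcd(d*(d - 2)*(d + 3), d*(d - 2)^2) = d^2 - 2*d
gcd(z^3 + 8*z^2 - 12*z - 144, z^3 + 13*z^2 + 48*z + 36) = z^2 + 12*z + 36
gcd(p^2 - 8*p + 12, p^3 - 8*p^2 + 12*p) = p^2 - 8*p + 12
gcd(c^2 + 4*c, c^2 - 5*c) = c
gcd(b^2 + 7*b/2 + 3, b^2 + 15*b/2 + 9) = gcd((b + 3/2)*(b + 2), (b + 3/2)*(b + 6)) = b + 3/2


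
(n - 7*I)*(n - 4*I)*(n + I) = n^3 - 10*I*n^2 - 17*n - 28*I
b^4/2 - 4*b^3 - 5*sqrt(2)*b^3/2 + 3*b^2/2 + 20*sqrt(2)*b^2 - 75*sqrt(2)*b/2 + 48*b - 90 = (b/2 + sqrt(2)/2)*(b - 5)*(b - 3)*(b - 6*sqrt(2))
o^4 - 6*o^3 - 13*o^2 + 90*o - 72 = (o - 6)*(o - 3)*(o - 1)*(o + 4)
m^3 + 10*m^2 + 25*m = m*(m + 5)^2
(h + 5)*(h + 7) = h^2 + 12*h + 35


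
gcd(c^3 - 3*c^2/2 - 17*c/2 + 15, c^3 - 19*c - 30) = c + 3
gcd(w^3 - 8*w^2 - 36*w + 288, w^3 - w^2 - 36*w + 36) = w^2 - 36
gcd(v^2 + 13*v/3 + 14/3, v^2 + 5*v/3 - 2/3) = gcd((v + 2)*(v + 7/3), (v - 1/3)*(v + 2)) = v + 2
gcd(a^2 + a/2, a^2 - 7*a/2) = a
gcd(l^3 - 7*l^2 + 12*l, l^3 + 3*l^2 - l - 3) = 1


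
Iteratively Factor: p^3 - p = (p - 1)*(p^2 + p) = p*(p - 1)*(p + 1)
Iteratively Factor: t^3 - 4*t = (t - 2)*(t^2 + 2*t) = (t - 2)*(t + 2)*(t)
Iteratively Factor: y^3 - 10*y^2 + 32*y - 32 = (y - 4)*(y^2 - 6*y + 8) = (y - 4)*(y - 2)*(y - 4)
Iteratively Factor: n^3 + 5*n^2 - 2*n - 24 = (n + 4)*(n^2 + n - 6) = (n - 2)*(n + 4)*(n + 3)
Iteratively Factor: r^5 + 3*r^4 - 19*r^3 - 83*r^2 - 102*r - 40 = (r + 4)*(r^4 - r^3 - 15*r^2 - 23*r - 10) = (r + 2)*(r + 4)*(r^3 - 3*r^2 - 9*r - 5) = (r + 1)*(r + 2)*(r + 4)*(r^2 - 4*r - 5) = (r - 5)*(r + 1)*(r + 2)*(r + 4)*(r + 1)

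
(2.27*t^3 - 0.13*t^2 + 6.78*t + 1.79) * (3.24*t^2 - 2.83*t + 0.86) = 7.3548*t^5 - 6.8453*t^4 + 24.2873*t^3 - 13.4996*t^2 + 0.765099999999999*t + 1.5394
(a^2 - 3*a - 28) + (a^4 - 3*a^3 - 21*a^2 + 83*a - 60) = a^4 - 3*a^3 - 20*a^2 + 80*a - 88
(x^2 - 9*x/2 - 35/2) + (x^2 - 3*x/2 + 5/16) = 2*x^2 - 6*x - 275/16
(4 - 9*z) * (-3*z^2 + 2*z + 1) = 27*z^3 - 30*z^2 - z + 4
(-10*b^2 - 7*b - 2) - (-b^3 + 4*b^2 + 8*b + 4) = b^3 - 14*b^2 - 15*b - 6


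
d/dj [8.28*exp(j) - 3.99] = 8.28*exp(j)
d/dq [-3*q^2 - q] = -6*q - 1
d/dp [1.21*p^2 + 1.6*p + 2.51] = 2.42*p + 1.6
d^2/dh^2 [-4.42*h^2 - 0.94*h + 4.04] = -8.84000000000000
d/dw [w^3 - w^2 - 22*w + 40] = 3*w^2 - 2*w - 22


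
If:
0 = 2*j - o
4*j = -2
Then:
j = -1/2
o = -1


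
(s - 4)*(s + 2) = s^2 - 2*s - 8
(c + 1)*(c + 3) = c^2 + 4*c + 3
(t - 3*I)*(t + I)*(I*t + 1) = I*t^3 + 3*t^2 + I*t + 3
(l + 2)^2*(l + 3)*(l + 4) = l^4 + 11*l^3 + 44*l^2 + 76*l + 48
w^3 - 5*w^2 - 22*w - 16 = (w - 8)*(w + 1)*(w + 2)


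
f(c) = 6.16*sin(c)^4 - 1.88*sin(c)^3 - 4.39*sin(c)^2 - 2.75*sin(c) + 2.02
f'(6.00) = -1.22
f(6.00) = 2.52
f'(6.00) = -1.22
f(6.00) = 2.52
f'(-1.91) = 6.70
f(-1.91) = 7.16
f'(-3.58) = 5.08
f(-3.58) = 0.12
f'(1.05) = 0.73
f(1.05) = -1.41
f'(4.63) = 1.97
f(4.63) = 8.34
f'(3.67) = 2.52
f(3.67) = 2.93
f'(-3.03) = 1.86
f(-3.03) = 2.28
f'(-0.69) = -4.47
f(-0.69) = 3.49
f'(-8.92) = 2.28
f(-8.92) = 2.87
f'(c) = 24.64*sin(c)^3*cos(c) - 5.64*sin(c)^2*cos(c) - 8.78*sin(c)*cos(c) - 2.75*cos(c)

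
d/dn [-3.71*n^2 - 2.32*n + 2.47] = -7.42*n - 2.32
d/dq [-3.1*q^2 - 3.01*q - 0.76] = -6.2*q - 3.01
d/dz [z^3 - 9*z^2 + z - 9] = 3*z^2 - 18*z + 1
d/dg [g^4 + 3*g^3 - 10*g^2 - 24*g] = 4*g^3 + 9*g^2 - 20*g - 24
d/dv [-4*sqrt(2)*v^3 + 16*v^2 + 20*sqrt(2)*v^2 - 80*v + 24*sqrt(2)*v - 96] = -12*sqrt(2)*v^2 + 32*v + 40*sqrt(2)*v - 80 + 24*sqrt(2)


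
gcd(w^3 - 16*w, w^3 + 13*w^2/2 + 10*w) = w^2 + 4*w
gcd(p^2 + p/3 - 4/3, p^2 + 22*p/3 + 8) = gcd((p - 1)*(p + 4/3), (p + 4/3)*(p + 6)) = p + 4/3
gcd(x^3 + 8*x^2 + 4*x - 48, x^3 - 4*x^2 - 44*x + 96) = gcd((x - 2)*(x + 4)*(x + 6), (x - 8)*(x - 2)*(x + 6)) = x^2 + 4*x - 12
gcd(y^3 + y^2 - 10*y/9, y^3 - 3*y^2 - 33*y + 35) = 1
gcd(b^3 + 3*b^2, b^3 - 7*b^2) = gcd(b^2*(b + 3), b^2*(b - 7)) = b^2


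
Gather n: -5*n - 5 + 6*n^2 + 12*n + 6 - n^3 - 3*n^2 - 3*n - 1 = -n^3 + 3*n^2 + 4*n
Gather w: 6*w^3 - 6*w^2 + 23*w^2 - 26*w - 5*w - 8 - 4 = 6*w^3 + 17*w^2 - 31*w - 12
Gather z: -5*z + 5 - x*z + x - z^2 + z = x - z^2 + z*(-x - 4) + 5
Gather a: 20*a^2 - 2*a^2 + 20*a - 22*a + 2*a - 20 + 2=18*a^2 - 18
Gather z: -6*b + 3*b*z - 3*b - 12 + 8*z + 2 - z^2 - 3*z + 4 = -9*b - z^2 + z*(3*b + 5) - 6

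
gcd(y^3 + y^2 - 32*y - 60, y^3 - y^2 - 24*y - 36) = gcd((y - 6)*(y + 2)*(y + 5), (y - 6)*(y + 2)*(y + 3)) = y^2 - 4*y - 12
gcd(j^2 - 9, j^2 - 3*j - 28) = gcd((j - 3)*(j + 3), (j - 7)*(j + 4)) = 1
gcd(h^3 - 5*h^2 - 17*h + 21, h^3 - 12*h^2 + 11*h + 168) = h^2 - 4*h - 21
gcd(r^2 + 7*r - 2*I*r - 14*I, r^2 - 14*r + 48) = 1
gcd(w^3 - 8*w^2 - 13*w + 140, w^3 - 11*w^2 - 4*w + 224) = w^2 - 3*w - 28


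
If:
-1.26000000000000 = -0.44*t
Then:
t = 2.86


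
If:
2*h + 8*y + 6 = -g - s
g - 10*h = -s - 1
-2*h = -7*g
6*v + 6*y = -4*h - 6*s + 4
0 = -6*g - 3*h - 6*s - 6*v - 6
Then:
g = -55/136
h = -385/272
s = -59/4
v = 8085/544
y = 815/544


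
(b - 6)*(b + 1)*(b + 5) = b^3 - 31*b - 30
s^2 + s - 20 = (s - 4)*(s + 5)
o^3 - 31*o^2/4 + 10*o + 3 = (o - 6)*(o - 2)*(o + 1/4)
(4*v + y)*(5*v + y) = 20*v^2 + 9*v*y + y^2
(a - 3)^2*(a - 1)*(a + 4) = a^4 - 3*a^3 - 13*a^2 + 51*a - 36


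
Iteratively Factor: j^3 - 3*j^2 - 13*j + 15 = (j + 3)*(j^2 - 6*j + 5) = (j - 5)*(j + 3)*(j - 1)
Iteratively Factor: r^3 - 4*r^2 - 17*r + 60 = (r - 3)*(r^2 - r - 20) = (r - 3)*(r + 4)*(r - 5)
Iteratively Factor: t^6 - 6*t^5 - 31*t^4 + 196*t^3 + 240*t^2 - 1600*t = (t - 4)*(t^5 - 2*t^4 - 39*t^3 + 40*t^2 + 400*t) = (t - 4)*(t + 4)*(t^4 - 6*t^3 - 15*t^2 + 100*t) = (t - 4)*(t + 4)^2*(t^3 - 10*t^2 + 25*t) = (t - 5)*(t - 4)*(t + 4)^2*(t^2 - 5*t) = t*(t - 5)*(t - 4)*(t + 4)^2*(t - 5)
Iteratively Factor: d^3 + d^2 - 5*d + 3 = (d - 1)*(d^2 + 2*d - 3) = (d - 1)^2*(d + 3)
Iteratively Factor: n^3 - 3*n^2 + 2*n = (n - 2)*(n^2 - n) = n*(n - 2)*(n - 1)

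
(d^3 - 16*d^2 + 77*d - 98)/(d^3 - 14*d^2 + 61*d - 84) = (d^2 - 9*d + 14)/(d^2 - 7*d + 12)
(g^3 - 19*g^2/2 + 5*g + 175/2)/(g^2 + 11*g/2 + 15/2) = (g^2 - 12*g + 35)/(g + 3)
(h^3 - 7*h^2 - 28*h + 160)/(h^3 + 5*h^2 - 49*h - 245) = (h^2 - 12*h + 32)/(h^2 - 49)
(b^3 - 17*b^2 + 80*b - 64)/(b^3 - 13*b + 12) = (b^2 - 16*b + 64)/(b^2 + b - 12)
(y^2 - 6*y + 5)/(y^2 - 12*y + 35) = (y - 1)/(y - 7)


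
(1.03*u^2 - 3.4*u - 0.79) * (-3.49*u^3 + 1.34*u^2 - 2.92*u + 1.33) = -3.5947*u^5 + 13.2462*u^4 - 4.8065*u^3 + 10.2393*u^2 - 2.2152*u - 1.0507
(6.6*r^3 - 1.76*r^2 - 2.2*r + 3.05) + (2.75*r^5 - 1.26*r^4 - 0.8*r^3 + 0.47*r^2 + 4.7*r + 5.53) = 2.75*r^5 - 1.26*r^4 + 5.8*r^3 - 1.29*r^2 + 2.5*r + 8.58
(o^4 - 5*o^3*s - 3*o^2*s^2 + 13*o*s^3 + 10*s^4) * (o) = o^5 - 5*o^4*s - 3*o^3*s^2 + 13*o^2*s^3 + 10*o*s^4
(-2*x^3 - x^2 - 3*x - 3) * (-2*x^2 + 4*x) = 4*x^5 - 6*x^4 + 2*x^3 - 6*x^2 - 12*x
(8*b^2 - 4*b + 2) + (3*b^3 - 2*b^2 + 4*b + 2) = 3*b^3 + 6*b^2 + 4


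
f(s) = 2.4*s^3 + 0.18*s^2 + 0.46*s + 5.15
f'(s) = 7.2*s^2 + 0.36*s + 0.46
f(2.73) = 56.58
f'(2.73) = 55.10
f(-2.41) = -28.51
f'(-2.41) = 41.41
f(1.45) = 13.51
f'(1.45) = 16.12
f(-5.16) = -322.16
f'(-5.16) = 190.31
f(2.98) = 71.63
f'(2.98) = 65.47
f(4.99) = 310.13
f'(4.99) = 181.54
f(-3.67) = -112.75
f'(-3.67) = 96.11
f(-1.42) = -2.01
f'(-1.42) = 14.47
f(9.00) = 1773.47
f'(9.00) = 586.90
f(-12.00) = -4121.65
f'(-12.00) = 1032.94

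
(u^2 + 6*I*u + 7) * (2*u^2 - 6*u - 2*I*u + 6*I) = 2*u^4 - 6*u^3 + 10*I*u^3 + 26*u^2 - 30*I*u^2 - 78*u - 14*I*u + 42*I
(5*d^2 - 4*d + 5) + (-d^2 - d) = 4*d^2 - 5*d + 5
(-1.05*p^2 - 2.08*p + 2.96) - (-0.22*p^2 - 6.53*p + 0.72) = -0.83*p^2 + 4.45*p + 2.24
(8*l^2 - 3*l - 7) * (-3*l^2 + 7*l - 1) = -24*l^4 + 65*l^3 - 8*l^2 - 46*l + 7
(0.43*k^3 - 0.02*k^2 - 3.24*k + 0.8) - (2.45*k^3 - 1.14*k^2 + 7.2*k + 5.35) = -2.02*k^3 + 1.12*k^2 - 10.44*k - 4.55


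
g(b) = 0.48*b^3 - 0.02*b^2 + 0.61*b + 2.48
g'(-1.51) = 3.95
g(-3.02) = -12.77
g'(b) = 1.44*b^2 - 0.04*b + 0.61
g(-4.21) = -36.26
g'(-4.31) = 27.53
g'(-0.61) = 1.17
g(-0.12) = 2.41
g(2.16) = 8.54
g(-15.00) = -1631.17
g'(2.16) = 7.24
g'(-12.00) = 208.45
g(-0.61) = 1.99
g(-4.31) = -38.95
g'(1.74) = 4.90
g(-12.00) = -837.16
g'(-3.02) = 13.86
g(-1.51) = -0.14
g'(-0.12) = 0.64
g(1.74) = 6.01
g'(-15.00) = 325.21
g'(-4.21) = 26.30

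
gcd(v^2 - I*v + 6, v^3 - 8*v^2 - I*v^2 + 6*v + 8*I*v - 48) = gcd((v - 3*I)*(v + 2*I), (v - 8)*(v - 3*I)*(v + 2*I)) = v^2 - I*v + 6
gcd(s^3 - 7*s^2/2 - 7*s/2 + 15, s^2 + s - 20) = 1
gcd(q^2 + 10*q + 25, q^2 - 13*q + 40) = 1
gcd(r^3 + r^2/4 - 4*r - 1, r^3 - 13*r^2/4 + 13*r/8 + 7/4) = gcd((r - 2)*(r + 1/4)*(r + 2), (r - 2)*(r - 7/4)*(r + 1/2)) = r - 2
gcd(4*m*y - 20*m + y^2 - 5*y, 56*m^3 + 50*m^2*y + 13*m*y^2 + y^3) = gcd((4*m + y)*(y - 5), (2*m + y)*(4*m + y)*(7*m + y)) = 4*m + y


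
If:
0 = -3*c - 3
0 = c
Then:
No Solution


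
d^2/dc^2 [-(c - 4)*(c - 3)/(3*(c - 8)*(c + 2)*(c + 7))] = 2*(-c^6 + 21*c^5 - 225*c^4 - 525*c^3 + 6420*c^2 + 408*c - 99728)/(3*(c^9 + 3*c^8 - 171*c^7 - 683*c^6 + 9246*c^5 + 48732*c^4 - 118504*c^3 - 1092672*c^2 - 2182656*c - 1404928))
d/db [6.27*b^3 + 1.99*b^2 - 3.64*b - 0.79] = 18.81*b^2 + 3.98*b - 3.64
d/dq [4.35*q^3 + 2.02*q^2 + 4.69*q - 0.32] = 13.05*q^2 + 4.04*q + 4.69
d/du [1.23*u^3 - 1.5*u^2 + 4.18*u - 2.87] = 3.69*u^2 - 3.0*u + 4.18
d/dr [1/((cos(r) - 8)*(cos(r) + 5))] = (2*cos(r) - 3)*sin(r)/((cos(r) - 8)^2*(cos(r) + 5)^2)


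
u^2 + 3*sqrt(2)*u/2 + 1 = (u + sqrt(2)/2)*(u + sqrt(2))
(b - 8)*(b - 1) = b^2 - 9*b + 8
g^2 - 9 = (g - 3)*(g + 3)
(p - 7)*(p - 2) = p^2 - 9*p + 14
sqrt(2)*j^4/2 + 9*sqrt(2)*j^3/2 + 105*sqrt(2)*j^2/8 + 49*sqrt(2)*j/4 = j*(j + 7/2)^2*(sqrt(2)*j/2 + sqrt(2))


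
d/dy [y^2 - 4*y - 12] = 2*y - 4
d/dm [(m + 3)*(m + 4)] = 2*m + 7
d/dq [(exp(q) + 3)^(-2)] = -2*exp(q)/(exp(q) + 3)^3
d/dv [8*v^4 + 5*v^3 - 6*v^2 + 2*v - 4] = 32*v^3 + 15*v^2 - 12*v + 2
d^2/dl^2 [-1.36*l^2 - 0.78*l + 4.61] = -2.72000000000000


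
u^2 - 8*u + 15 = (u - 5)*(u - 3)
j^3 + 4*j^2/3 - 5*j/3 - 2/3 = (j - 1)*(j + 1/3)*(j + 2)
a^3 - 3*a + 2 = (a - 1)^2*(a + 2)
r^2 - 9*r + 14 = (r - 7)*(r - 2)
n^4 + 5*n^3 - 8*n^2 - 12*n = n*(n - 2)*(n + 1)*(n + 6)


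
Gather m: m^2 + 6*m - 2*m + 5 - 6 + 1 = m^2 + 4*m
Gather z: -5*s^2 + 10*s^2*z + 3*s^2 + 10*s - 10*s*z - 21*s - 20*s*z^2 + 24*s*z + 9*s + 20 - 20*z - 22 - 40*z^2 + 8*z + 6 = -2*s^2 - 2*s + z^2*(-20*s - 40) + z*(10*s^2 + 14*s - 12) + 4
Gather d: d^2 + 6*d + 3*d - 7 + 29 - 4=d^2 + 9*d + 18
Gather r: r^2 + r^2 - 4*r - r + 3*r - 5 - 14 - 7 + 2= 2*r^2 - 2*r - 24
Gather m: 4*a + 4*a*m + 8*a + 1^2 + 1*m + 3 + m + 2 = 12*a + m*(4*a + 2) + 6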